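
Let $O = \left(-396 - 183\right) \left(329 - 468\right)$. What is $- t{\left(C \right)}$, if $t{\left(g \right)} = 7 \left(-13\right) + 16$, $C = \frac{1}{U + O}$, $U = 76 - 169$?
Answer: $75$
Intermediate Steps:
$U = -93$
$O = 80481$ ($O = \left(-579\right) \left(-139\right) = 80481$)
$C = \frac{1}{80388}$ ($C = \frac{1}{-93 + 80481} = \frac{1}{80388} \approx 1.244 \cdot 10^{-5}$)
$t{\left(g \right)} = -75$ ($t{\left(g \right)} = -91 + 16 = -75$)
$- t{\left(C \right)} = \left(-1\right) \left(-75\right) = 75$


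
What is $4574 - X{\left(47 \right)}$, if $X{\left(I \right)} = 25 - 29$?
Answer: $4578$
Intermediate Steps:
$X{\left(I \right)} = -4$
$4574 - X{\left(47 \right)} = 4574 - -4 = 4574 + 4 = 4578$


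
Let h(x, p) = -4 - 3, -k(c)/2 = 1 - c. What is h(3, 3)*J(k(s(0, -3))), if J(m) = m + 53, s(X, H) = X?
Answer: -357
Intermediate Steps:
k(c) = -2 + 2*c (k(c) = -2*(1 - c) = -2 + 2*c)
h(x, p) = -7
J(m) = 53 + m
h(3, 3)*J(k(s(0, -3))) = -7*(53 + (-2 + 2*0)) = -7*(53 + (-2 + 0)) = -7*(53 - 2) = -7*51 = -357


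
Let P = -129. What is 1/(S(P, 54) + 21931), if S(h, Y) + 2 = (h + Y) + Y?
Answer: 1/21908 ≈ 4.5645e-5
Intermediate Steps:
S(h, Y) = -2 + h + 2*Y (S(h, Y) = -2 + ((h + Y) + Y) = -2 + ((Y + h) + Y) = -2 + (h + 2*Y) = -2 + h + 2*Y)
1/(S(P, 54) + 21931) = 1/((-2 - 129 + 2*54) + 21931) = 1/((-2 - 129 + 108) + 21931) = 1/(-23 + 21931) = 1/21908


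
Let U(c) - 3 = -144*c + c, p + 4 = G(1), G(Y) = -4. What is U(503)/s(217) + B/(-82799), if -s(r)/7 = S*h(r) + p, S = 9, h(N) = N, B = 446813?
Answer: -127958121/1127308385 ≈ -0.11351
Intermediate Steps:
p = -8 (p = -4 - 4 = -8)
U(c) = 3 - 143*c (U(c) = 3 + (-144*c + c) = 3 - 143*c)
s(r) = 56 - 63*r (s(r) = -7*(9*r - 8) = -7*(-8 + 9*r) = 56 - 63*r)
U(503)/s(217) + B/(-82799) = (3 - 143*503)/(56 - 63*217) + 446813/(-82799) = (3 - 71929)/(56 - 13671) + 446813*(-1/82799) = -71926/(-13615) - 446813/82799 = -71926*(-1/13615) - 446813/82799 = 71926/13615 - 446813/82799 = -127958121/1127308385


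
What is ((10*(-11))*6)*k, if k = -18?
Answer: 11880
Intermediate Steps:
((10*(-11))*6)*k = ((10*(-11))*6)*(-18) = -110*6*(-18) = -660*(-18) = 11880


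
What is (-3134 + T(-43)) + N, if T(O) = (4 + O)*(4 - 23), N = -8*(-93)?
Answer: -1649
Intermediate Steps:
N = 744
T(O) = -76 - 19*O (T(O) = (4 + O)*(-19) = -76 - 19*O)
(-3134 + T(-43)) + N = (-3134 + (-76 - 19*(-43))) + 744 = (-3134 + (-76 + 817)) + 744 = (-3134 + 741) + 744 = -2393 + 744 = -1649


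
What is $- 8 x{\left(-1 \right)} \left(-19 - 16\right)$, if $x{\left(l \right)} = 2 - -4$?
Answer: $1680$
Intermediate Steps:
$x{\left(l \right)} = 6$ ($x{\left(l \right)} = 2 + 4 = 6$)
$- 8 x{\left(-1 \right)} \left(-19 - 16\right) = \left(-8\right) 6 \left(-19 - 16\right) = \left(-48\right) \left(-35\right) = 1680$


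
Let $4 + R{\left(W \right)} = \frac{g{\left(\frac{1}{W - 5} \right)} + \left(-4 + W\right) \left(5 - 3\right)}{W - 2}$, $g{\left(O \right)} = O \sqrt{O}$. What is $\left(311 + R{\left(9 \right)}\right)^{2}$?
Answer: $\frac{298356529}{3136} \approx 95139.0$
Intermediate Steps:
$g{\left(O \right)} = O^{\frac{3}{2}}$
$R{\left(W \right)} = -4 + \frac{-8 + \left(\frac{1}{-5 + W}\right)^{\frac{3}{2}} + 2 W}{-2 + W}$ ($R{\left(W \right)} = -4 + \frac{\left(\frac{1}{W - 5}\right)^{\frac{3}{2}} + \left(-4 + W\right) \left(5 - 3\right)}{W - 2} = -4 + \frac{\left(\frac{1}{-5 + W}\right)^{\frac{3}{2}} + \left(-4 + W\right) 2}{-2 + W} = -4 + \frac{\left(\frac{1}{-5 + W}\right)^{\frac{3}{2}} + \left(-8 + 2 W\right)}{-2 + W} = -4 + \frac{-8 + \left(\frac{1}{-5 + W}\right)^{\frac{3}{2}} + 2 W}{-2 + W}$)
$\left(311 + R{\left(9 \right)}\right)^{2} = \left(311 + \frac{\left(\frac{1}{-5 + 9}\right)^{\frac{3}{2}} - 18}{-2 + 9}\right)^{2} = \left(311 + \frac{\left(\frac{1}{4}\right)^{\frac{3}{2}} - 18}{7}\right)^{2} = \left(311 + \frac{\frac{1}{8} - 18}{7}\right)^{2} = \left(311 + \frac{1}{7} \left(- \frac{143}{8}\right)\right)^{2} = \left(311 - \frac{143}{56}\right)^{2} = \left(\frac{17273}{56}\right)^{2} = \frac{298356529}{3136}$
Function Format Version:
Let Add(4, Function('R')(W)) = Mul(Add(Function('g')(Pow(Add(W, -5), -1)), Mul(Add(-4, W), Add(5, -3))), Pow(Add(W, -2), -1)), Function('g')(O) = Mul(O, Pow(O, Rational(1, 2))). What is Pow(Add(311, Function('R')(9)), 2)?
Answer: Rational(298356529, 3136) ≈ 95139.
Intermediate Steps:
Function('g')(O) = Pow(O, Rational(3, 2))
Function('R')(W) = Add(-4, Mul(Pow(Add(-2, W), -1), Add(-8, Pow(Pow(Add(-5, W), -1), Rational(3, 2)), Mul(2, W)))) (Function('R')(W) = Add(-4, Mul(Add(Pow(Pow(Add(W, -5), -1), Rational(3, 2)), Mul(Add(-4, W), Add(5, -3))), Pow(Add(W, -2), -1))) = Add(-4, Mul(Add(Pow(Pow(Add(-5, W), -1), Rational(3, 2)), Mul(Add(-4, W), 2)), Pow(Add(-2, W), -1))) = Add(-4, Mul(Add(Pow(Pow(Add(-5, W), -1), Rational(3, 2)), Add(-8, Mul(2, W))), Pow(Add(-2, W), -1))) = Add(-4, Mul(Add(-8, Pow(Pow(Add(-5, W), -1), Rational(3, 2)), Mul(2, W)), Pow(Add(-2, W), -1))) = Add(-4, Mul(Pow(Add(-2, W), -1), Add(-8, Pow(Pow(Add(-5, W), -1), Rational(3, 2)), Mul(2, W)))))
Pow(Add(311, Function('R')(9)), 2) = Pow(Add(311, Mul(Pow(Add(-2, 9), -1), Add(Pow(Pow(Add(-5, 9), -1), Rational(3, 2)), Mul(-2, 9)))), 2) = Pow(Add(311, Mul(Pow(7, -1), Add(Pow(Pow(4, -1), Rational(3, 2)), -18))), 2) = Pow(Add(311, Mul(Rational(1, 7), Add(Pow(Rational(1, 4), Rational(3, 2)), -18))), 2) = Pow(Add(311, Mul(Rational(1, 7), Add(Rational(1, 8), -18))), 2) = Pow(Add(311, Mul(Rational(1, 7), Rational(-143, 8))), 2) = Pow(Add(311, Rational(-143, 56)), 2) = Pow(Rational(17273, 56), 2) = Rational(298356529, 3136)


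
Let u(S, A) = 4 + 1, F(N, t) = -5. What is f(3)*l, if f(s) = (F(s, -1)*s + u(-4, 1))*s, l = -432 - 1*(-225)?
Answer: 6210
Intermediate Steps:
l = -207 (l = -432 + 225 = -207)
u(S, A) = 5
f(s) = s*(5 - 5*s) (f(s) = (-5*s + 5)*s = (5 - 5*s)*s = s*(5 - 5*s))
f(3)*l = (5*3*(1 - 1*3))*(-207) = (5*3*(1 - 3))*(-207) = (5*3*(-2))*(-207) = -30*(-207) = 6210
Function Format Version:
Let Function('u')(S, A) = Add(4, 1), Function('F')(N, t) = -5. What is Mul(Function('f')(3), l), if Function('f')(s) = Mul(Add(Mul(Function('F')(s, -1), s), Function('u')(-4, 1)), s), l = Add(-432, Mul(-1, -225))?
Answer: 6210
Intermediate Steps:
l = -207 (l = Add(-432, 225) = -207)
Function('u')(S, A) = 5
Function('f')(s) = Mul(s, Add(5, Mul(-5, s))) (Function('f')(s) = Mul(Add(Mul(-5, s), 5), s) = Mul(Add(5, Mul(-5, s)), s) = Mul(s, Add(5, Mul(-5, s))))
Mul(Function('f')(3), l) = Mul(Mul(5, 3, Add(1, Mul(-1, 3))), -207) = Mul(Mul(5, 3, Add(1, -3)), -207) = Mul(Mul(5, 3, -2), -207) = Mul(-30, -207) = 6210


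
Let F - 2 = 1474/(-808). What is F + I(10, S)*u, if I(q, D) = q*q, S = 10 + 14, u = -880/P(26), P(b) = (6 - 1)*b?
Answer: -3554277/5252 ≈ -676.75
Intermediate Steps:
P(b) = 5*b
F = 71/404 (F = 2 + 1474/(-808) = 2 + 1474*(-1/808) = 2 - 737/404 = 71/404 ≈ 0.17574)
u = -88/13 (u = -880/(5*26) = -880/130 = -880*1/130 = -88/13 ≈ -6.7692)
S = 24
I(q, D) = q**2
F + I(10, S)*u = 71/404 + 10**2*(-88/13) = 71/404 + 100*(-88/13) = 71/404 - 8800/13 = -3554277/5252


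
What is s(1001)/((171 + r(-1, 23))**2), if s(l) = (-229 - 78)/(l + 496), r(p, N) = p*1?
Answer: -307/43263300 ≈ -7.0961e-6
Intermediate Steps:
r(p, N) = p
s(l) = -307/(496 + l)
s(1001)/((171 + r(-1, 23))**2) = (-307/(496 + 1001))/((171 - 1)**2) = (-307/1497)/(170**2) = -307*1/1497/28900 = -307/1497*1/28900 = -307/43263300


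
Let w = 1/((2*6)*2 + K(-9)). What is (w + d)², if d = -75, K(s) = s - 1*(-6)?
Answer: 2477476/441 ≈ 5617.9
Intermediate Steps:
K(s) = 6 + s (K(s) = s + 6 = 6 + s)
w = 1/21 (w = 1/((2*6)*2 + (6 - 9)) = 1/(12*2 - 3) = 1/(24 - 3) = 1/21 ≈ 0.047619)
(w + d)² = (1/21 - 75)² = (-1574/21)² = 2477476/441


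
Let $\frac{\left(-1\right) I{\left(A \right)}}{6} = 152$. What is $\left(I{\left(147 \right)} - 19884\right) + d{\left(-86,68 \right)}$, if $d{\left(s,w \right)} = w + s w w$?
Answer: $-418392$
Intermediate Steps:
$I{\left(A \right)} = -912$ ($I{\left(A \right)} = \left(-6\right) 152 = -912$)
$d{\left(s,w \right)} = w + s w^{2}$
$\left(I{\left(147 \right)} - 19884\right) + d{\left(-86,68 \right)} = \left(-912 - 19884\right) + 68 \left(1 - 5848\right) = -20796 + 68 \left(1 - 5848\right) = -20796 + 68 \left(-5847\right) = -20796 - 397596 = -418392$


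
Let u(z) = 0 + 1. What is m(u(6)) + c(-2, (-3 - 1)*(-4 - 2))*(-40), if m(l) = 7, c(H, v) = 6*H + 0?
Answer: 487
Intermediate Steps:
u(z) = 1
c(H, v) = 6*H
m(u(6)) + c(-2, (-3 - 1)*(-4 - 2))*(-40) = 7 + (6*(-2))*(-40) = 7 - 12*(-40) = 7 + 480 = 487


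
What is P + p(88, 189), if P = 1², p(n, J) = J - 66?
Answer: 124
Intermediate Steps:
p(n, J) = -66 + J
P = 1
P + p(88, 189) = 1 + (-66 + 189) = 1 + 123 = 124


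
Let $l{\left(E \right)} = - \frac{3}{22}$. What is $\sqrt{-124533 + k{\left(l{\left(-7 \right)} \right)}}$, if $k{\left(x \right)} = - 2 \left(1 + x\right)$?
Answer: $\frac{i \sqrt{15068702}}{11} \approx 352.89 i$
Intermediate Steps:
$l{\left(E \right)} = - \frac{3}{22}$ ($l{\left(E \right)} = \left(-3\right) \frac{1}{22} = - \frac{3}{22}$)
$k{\left(x \right)} = -2 - 2 x$
$\sqrt{-124533 + k{\left(l{\left(-7 \right)} \right)}} = \sqrt{-124533 - \frac{19}{11}} = \sqrt{- \frac{1369882}{11}} = \frac{i \sqrt{15068702}}{11}$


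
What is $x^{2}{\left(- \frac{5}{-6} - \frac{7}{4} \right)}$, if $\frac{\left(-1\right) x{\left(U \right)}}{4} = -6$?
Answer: $576$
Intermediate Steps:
$x{\left(U \right)} = 24$ ($x{\left(U \right)} = \left(-4\right) \left(-6\right) = 24$)
$x^{2}{\left(- \frac{5}{-6} - \frac{7}{4} \right)} = 24^{2} = 576$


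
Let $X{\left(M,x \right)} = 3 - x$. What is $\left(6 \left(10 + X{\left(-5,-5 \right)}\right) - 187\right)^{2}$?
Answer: $6241$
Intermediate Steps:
$\left(6 \left(10 + X{\left(-5,-5 \right)}\right) - 187\right)^{2} = \left(6 \left(10 + \left(3 - -5\right)\right) - 187\right)^{2} = \left(6 \left(10 + \left(3 + 5\right)\right) - 187\right)^{2} = \left(6 \left(10 + 8\right) - 187\right)^{2} = \left(6 \cdot 18 - 187\right)^{2} = \left(108 - 187\right)^{2} = \left(-79\right)^{2} = 6241$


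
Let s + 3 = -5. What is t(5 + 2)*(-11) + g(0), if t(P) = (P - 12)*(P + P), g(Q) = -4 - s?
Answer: 774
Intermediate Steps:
s = -8 (s = -3 - 5 = -8)
g(Q) = 4 (g(Q) = -4 - 1*(-8) = -4 + 8 = 4)
t(P) = 2*P*(-12 + P) (t(P) = (-12 + P)*(2*P) = 2*P*(-12 + P))
t(5 + 2)*(-11) + g(0) = (2*(5 + 2)*(-12 + (5 + 2)))*(-11) + 4 = (2*7*(-12 + 7))*(-11) + 4 = (2*7*(-5))*(-11) + 4 = -70*(-11) + 4 = 770 + 4 = 774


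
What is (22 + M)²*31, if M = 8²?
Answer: 229276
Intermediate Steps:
M = 64
(22 + M)²*31 = (22 + 64)²*31 = 86²*31 = 7396*31 = 229276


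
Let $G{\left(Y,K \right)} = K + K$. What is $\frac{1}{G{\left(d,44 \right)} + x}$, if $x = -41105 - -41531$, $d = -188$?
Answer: $\frac{1}{514} \approx 0.0019455$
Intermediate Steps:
$G{\left(Y,K \right)} = 2 K$
$x = 426$ ($x = -41105 + 41531 = 426$)
$\frac{1}{G{\left(d,44 \right)} + x} = \frac{1}{2 \cdot 44 + 426} = \frac{1}{88 + 426} = \frac{1}{514}$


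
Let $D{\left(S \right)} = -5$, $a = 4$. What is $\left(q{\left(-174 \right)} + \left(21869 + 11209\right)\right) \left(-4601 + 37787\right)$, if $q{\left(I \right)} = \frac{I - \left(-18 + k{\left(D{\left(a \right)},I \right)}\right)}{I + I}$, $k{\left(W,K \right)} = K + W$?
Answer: $\frac{63668010251}{58} \approx 1.0977 \cdot 10^{9}$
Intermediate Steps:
$q{\left(I \right)} = \frac{23}{2 I}$ ($q{\left(I \right)} = \frac{I - \left(-23 + I\right)}{I + I} = \frac{I - \left(-23 + I\right)}{2 I} = \left(I + \left(18 - \left(-5 + I\right)\right)\right) \frac{1}{2 I} = \left(I - \left(-23 + I\right)\right) \frac{1}{2 I} = 23 \frac{1}{2 I} = \frac{23}{2 I}$)
$\left(q{\left(-174 \right)} + \left(21869 + 11209\right)\right) \left(-4601 + 37787\right) = \left(\frac{23}{2 \left(-174\right)} + \left(21869 + 11209\right)\right) \left(-4601 + 37787\right) = \left(\frac{23}{2} \left(- \frac{1}{174}\right) + 33078\right) 33186 = \left(- \frac{23}{348} + 33078\right) 33186 = \frac{11511121}{348} \cdot 33186 = \frac{63668010251}{58}$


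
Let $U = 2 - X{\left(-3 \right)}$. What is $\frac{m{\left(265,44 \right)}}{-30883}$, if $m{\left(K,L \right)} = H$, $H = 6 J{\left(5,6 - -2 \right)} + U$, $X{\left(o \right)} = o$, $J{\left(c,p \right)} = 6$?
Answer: $- \frac{41}{30883} \approx -0.0013276$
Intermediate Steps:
$U = 5$ ($U = 2 - -3 = 2 + 3 = 5$)
$H = 41$ ($H = 6 \cdot 6 + 5 = 36 + 5 = 41$)
$m{\left(K,L \right)} = 41$
$\frac{m{\left(265,44 \right)}}{-30883} = \frac{41}{-30883} = 41 \left(- \frac{1}{30883}\right) = - \frac{41}{30883}$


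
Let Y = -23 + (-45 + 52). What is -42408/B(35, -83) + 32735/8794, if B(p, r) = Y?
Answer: 11670616/4397 ≈ 2654.2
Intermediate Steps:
Y = -16 (Y = -23 + 7 = -16)
B(p, r) = -16
-42408/B(35, -83) + 32735/8794 = -42408/(-16) + 32735/8794 = -42408*(-1/16) + 32735*(1/8794) = 5301/2 + 32735/8794 = 11670616/4397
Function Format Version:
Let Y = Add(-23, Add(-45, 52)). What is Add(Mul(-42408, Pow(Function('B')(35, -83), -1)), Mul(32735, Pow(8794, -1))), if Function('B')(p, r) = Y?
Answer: Rational(11670616, 4397) ≈ 2654.2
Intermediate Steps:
Y = -16 (Y = Add(-23, 7) = -16)
Function('B')(p, r) = -16
Add(Mul(-42408, Pow(Function('B')(35, -83), -1)), Mul(32735, Pow(8794, -1))) = Add(Mul(-42408, Pow(-16, -1)), Mul(32735, Pow(8794, -1))) = Add(Mul(-42408, Rational(-1, 16)), Mul(32735, Rational(1, 8794))) = Add(Rational(5301, 2), Rational(32735, 8794)) = Rational(11670616, 4397)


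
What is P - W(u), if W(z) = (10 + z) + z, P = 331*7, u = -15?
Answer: 2337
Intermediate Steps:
P = 2317
W(z) = 10 + 2*z
P - W(u) = 2317 - (10 + 2*(-15)) = 2317 - (10 - 30) = 2317 - 1*(-20) = 2317 + 20 = 2337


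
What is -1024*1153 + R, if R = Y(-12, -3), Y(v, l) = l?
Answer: -1180675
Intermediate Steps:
R = -3
-1024*1153 + R = -1024*1153 - 3 = -1180672 - 3 = -1180675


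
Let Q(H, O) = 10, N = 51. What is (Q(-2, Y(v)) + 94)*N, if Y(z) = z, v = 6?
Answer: 5304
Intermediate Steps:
(Q(-2, Y(v)) + 94)*N = (10 + 94)*51 = 104*51 = 5304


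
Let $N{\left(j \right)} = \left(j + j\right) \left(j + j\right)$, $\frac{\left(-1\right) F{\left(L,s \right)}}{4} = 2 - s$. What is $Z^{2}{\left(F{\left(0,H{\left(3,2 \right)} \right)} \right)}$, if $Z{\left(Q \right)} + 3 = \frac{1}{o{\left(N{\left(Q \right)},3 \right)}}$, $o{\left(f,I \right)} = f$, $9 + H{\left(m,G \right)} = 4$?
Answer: $\frac{88491649}{9834496} \approx 8.9981$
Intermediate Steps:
$H{\left(m,G \right)} = -5$ ($H{\left(m,G \right)} = -9 + 4 = -5$)
$F{\left(L,s \right)} = -8 + 4 s$ ($F{\left(L,s \right)} = - 4 \left(2 - s\right) = -8 + 4 s$)
$N{\left(j \right)} = 4 j^{2}$ ($N{\left(j \right)} = 2 j 2 j = 4 j^{2}$)
$Z{\left(Q \right)} = -3 + \frac{1}{4 Q^{2}}$
$Z^{2}{\left(F{\left(0,H{\left(3,2 \right)} \right)} \right)} = \left(-3 + \frac{1}{4 \left(-8 + 4 \left(-5\right)\right)^{2}}\right)^{2} = \left(-3 + \frac{1}{4 \left(-8 - 20\right)^{2}}\right)^{2} = \left(-3 + \frac{1}{4 \cdot 784}\right)^{2} = \left(-3 + \frac{1}{4} \cdot \frac{1}{784}\right)^{2} = \left(-3 + \frac{1}{3136}\right)^{2} = \left(- \frac{9407}{3136}\right)^{2} = \frac{88491649}{9834496}$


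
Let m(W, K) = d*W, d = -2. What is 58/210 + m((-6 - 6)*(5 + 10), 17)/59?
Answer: 39511/6195 ≈ 6.3779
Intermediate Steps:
m(W, K) = -2*W
58/210 + m((-6 - 6)*(5 + 10), 17)/59 = 58/210 - 2*(-6 - 6)*(5 + 10)/59 = 58*(1/210) - (-24)*15*(1/59) = 29/105 - 2*(-180)*(1/59) = 29/105 + 360*(1/59) = 29/105 + 360/59 = 39511/6195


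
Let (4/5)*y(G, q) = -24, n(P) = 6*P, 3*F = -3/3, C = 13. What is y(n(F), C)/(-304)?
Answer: 15/152 ≈ 0.098684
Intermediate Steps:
F = -⅓ (F = (-3/3)/3 = (-3*⅓)/3 = (⅓)*(-1) = -⅓ ≈ -0.33333)
y(G, q) = -30 (y(G, q) = (5/4)*(-24) = -30)
y(n(F), C)/(-304) = -30/(-304) = -30*(-1/304) = 15/152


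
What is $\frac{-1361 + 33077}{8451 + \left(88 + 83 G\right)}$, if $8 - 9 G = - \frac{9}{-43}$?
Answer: $\frac{6137046}{1666199} \approx 3.6833$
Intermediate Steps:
$G = \frac{335}{387}$ ($G = \frac{8}{9} - \frac{\left(-9\right) \frac{1}{-43}}{9} = \frac{8}{9} - \frac{\left(-9\right) \left(- \frac{1}{43}\right)}{9} = \frac{8}{9} - \frac{1}{43} = \frac{335}{387} \approx 0.86563$)
$\frac{-1361 + 33077}{8451 + \left(88 + 83 G\right)} = \frac{-1361 + 33077}{8451 + \left(88 + 83 \cdot \frac{335}{387}\right)} = \frac{31716}{8451 + \left(88 + \frac{27805}{387}\right)} = \frac{31716}{8451 + \frac{61861}{387}} = \frac{31716}{\frac{3332398}{387}} = 31716 \cdot \frac{387}{3332398} = \frac{6137046}{1666199}$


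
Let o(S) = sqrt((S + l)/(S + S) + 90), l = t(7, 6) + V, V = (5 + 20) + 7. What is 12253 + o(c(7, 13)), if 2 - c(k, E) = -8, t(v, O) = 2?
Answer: 12253 + sqrt(2305)/5 ≈ 12263.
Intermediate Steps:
V = 32 (V = 25 + 7 = 32)
l = 34 (l = 2 + 32 = 34)
c(k, E) = 10 (c(k, E) = 2 - 1*(-8) = 2 + 8 = 10)
o(S) = sqrt(90 + (34 + S)/(2*S)) (o(S) = sqrt((S + 34)/(S + S) + 90) = sqrt((34 + S)/((2*S)) + 90) = sqrt((34 + S)*(1/(2*S)) + 90) = sqrt((34 + S)/(2*S) + 90) = sqrt(90 + (34 + S)/(2*S)))
12253 + o(c(7, 13)) = 12253 + sqrt(362 + 68/10)/2 = 12253 + sqrt(362 + 68*(1/10))/2 = 12253 + sqrt(362 + 34/5)/2 = 12253 + sqrt(1844/5)/2 = 12253 + (2*sqrt(2305)/5)/2 = 12253 + sqrt(2305)/5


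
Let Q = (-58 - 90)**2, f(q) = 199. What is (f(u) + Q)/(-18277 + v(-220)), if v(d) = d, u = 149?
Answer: -22103/18497 ≈ -1.1950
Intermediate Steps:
Q = 21904 (Q = (-148)**2 = 21904)
(f(u) + Q)/(-18277 + v(-220)) = (199 + 21904)/(-18277 - 220) = 22103/(-18497) = 22103*(-1/18497) = -22103/18497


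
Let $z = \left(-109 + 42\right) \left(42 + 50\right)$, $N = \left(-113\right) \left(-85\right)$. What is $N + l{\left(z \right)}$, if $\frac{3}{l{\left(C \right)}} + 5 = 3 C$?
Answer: $\frac{177663682}{18497} \approx 9605.0$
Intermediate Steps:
$N = 9605$
$z = -6164$ ($z = \left(-67\right) 92 = -6164$)
$l{\left(C \right)} = \frac{3}{-5 + 3 C}$
$N + l{\left(z \right)} = 9605 + \frac{3}{-5 + 3 \left(-6164\right)} = 9605 + \frac{3}{-5 - 18492} = 9605 + \frac{3}{-18497} = 9605 + 3 \left(- \frac{1}{18497}\right) = 9605 - \frac{3}{18497} = \frac{177663682}{18497}$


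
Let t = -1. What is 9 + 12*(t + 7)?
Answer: 81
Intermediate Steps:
9 + 12*(t + 7) = 9 + 12*(-1 + 7) = 9 + 12*6 = 9 + 72 = 81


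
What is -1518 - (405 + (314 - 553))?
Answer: -1684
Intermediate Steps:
-1518 - (405 + (314 - 553)) = -1518 - (405 - 239) = -1518 - 1*166 = -1518 - 166 = -1684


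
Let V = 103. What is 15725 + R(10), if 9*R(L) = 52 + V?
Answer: 141680/9 ≈ 15742.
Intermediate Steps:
R(L) = 155/9 (R(L) = (52 + 103)/9 = (⅑)*155 = 155/9)
15725 + R(10) = 15725 + 155/9 = 141680/9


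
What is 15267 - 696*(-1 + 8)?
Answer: 10395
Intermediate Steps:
15267 - 696*(-1 + 8) = 15267 - 696*7 = 15267 - 87*56 = 15267 - 4872 = 10395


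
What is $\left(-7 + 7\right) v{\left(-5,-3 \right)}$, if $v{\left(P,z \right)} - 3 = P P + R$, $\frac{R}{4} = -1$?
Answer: $0$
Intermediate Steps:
$R = -4$ ($R = 4 \left(-1\right) = -4$)
$v{\left(P,z \right)} = -1 + P^{2}$ ($v{\left(P,z \right)} = 3 + \left(P P - 4\right) = 3 + \left(P^{2} - 4\right) = 3 + \left(-4 + P^{2}\right) = -1 + P^{2}$)
$\left(-7 + 7\right) v{\left(-5,-3 \right)} = \left(-7 + 7\right) \left(-1 + \left(-5\right)^{2}\right) = 0 \left(-1 + 25\right) = 0 \cdot 24 = 0$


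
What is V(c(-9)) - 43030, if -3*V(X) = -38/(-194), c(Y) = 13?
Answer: -12521749/291 ≈ -43030.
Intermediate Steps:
V(X) = -19/291 (V(X) = -(-38)/(3*(-194)) = -(-38)*(-1)/(3*194) = -1/3*19/97 = -19/291)
V(c(-9)) - 43030 = -19/291 - 43030 = -12521749/291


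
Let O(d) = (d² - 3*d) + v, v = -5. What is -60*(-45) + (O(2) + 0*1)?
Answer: 2693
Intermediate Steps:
O(d) = -5 + d² - 3*d (O(d) = (d² - 3*d) - 5 = -5 + d² - 3*d)
-60*(-45) + (O(2) + 0*1) = -60*(-45) + ((-5 + 2² - 3*2) + 0*1) = 2700 + ((-5 + 4 - 6) + 0) = 2700 + (-7 + 0) = 2700 - 7 = 2693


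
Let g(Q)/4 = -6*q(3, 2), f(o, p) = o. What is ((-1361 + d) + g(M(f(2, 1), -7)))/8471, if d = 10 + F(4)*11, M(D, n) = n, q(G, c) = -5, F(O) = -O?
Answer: -1275/8471 ≈ -0.15051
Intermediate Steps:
d = -34 (d = 10 - 1*4*11 = 10 - 4*11 = 10 - 44 = -34)
g(Q) = 120 (g(Q) = 4*(-6*(-5)) = 4*30 = 120)
((-1361 + d) + g(M(f(2, 1), -7)))/8471 = ((-1361 - 34) + 120)/8471 = (-1395 + 120)*(1/8471) = -1275*1/8471 = -1275/8471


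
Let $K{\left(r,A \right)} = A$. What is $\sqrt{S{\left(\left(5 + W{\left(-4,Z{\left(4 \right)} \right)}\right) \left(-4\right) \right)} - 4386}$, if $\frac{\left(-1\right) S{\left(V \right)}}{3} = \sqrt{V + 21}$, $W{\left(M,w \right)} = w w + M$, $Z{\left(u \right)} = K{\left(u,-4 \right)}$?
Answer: $\sqrt{-4386 - 3 i \sqrt{47}} \approx 0.1553 - 66.227 i$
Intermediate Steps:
$Z{\left(u \right)} = -4$
$W{\left(M,w \right)} = M + w^{2}$ ($W{\left(M,w \right)} = w^{2} + M = M + w^{2}$)
$S{\left(V \right)} = - 3 \sqrt{21 + V}$ ($S{\left(V \right)} = - 3 \sqrt{V + 21} = - 3 \sqrt{21 + V}$)
$\sqrt{S{\left(\left(5 + W{\left(-4,Z{\left(4 \right)} \right)}\right) \left(-4\right) \right)} - 4386} = \sqrt{- 3 \sqrt{21 + \left(5 - \left(4 - \left(-4\right)^{2}\right)\right) \left(-4\right)} - 4386} = \sqrt{- 3 \sqrt{21 + \left(5 + \left(-4 + 16\right)\right) \left(-4\right)} - 4386} = \sqrt{- 3 \sqrt{21 + \left(5 + 12\right) \left(-4\right)} - 4386} = \sqrt{- 3 \sqrt{21 + 17 \left(-4\right)} - 4386} = \sqrt{- 3 \sqrt{21 - 68} - 4386} = \sqrt{- 3 \sqrt{-47} - 4386} = \sqrt{- 3 i \sqrt{47} - 4386} = \sqrt{-4386 - 3 i \sqrt{47}}$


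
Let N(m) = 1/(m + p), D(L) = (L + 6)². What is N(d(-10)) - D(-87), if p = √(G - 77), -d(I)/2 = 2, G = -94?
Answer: -1226911/187 - 3*I*√19/187 ≈ -6561.0 - 0.069929*I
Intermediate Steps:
d(I) = -4 (d(I) = -2*2 = -4)
D(L) = (6 + L)²
p = 3*I*√19 (p = √(-94 - 77) = √(-171) = 3*I*√19 ≈ 13.077*I)
N(m) = 1/(m + 3*I*√19)
N(d(-10)) - D(-87) = 1/(-4 + 3*I*√19) - (6 - 87)² = 1/(-4 + 3*I*√19) - 1*(-81)² = 1/(-4 + 3*I*√19) - 1*6561 = 1/(-4 + 3*I*√19) - 6561 = -6561 + 1/(-4 + 3*I*√19)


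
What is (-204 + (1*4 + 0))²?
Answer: 40000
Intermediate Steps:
(-204 + (1*4 + 0))² = (-204 + (4 + 0))² = (-204 + 4)² = (-200)² = 40000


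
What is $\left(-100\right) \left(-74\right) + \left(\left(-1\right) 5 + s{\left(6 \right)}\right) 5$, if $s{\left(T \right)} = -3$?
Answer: $7360$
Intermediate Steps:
$\left(-100\right) \left(-74\right) + \left(\left(-1\right) 5 + s{\left(6 \right)}\right) 5 = \left(-100\right) \left(-74\right) + \left(\left(-1\right) 5 - 3\right) 5 = 7400 + \left(-5 - 3\right) 5 = 7400 - 40 = 7360$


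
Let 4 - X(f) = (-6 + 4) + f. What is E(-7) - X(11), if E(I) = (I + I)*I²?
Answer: -681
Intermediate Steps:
E(I) = 2*I³ (E(I) = (2*I)*I² = 2*I³)
X(f) = 6 - f (X(f) = 4 - ((-6 + 4) + f) = 4 - (-2 + f) = 4 + (2 - f) = 6 - f)
E(-7) - X(11) = 2*(-7)³ - (6 - 1*11) = 2*(-343) - (6 - 11) = -686 - 1*(-5) = -686 + 5 = -681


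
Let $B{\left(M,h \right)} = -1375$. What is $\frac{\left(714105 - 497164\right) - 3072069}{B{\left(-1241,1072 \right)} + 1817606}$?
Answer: $- \frac{2855128}{1816231} \approx -1.572$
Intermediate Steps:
$\frac{\left(714105 - 497164\right) - 3072069}{B{\left(-1241,1072 \right)} + 1817606} = \frac{\left(714105 - 497164\right) - 3072069}{-1375 + 1817606} = \frac{\left(714105 - 497164\right) - 3072069}{1816231} = \left(216941 - 3072069\right) \frac{1}{1816231} = \left(-2855128\right) \frac{1}{1816231} = - \frac{2855128}{1816231}$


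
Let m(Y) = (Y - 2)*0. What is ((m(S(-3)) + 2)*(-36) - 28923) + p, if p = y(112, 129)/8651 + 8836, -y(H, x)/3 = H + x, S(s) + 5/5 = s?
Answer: -174396232/8651 ≈ -20159.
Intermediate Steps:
S(s) = -1 + s
y(H, x) = -3*H - 3*x (y(H, x) = -3*(H + x) = -3*H - 3*x)
m(Y) = 0 (m(Y) = (-2 + Y)*0 = 0)
p = 76439513/8651 (p = (-3*112 - 3*129)/8651 + 8836 = (-336 - 387)*(1/8651) + 8836 = -723*1/8651 + 8836 = -723/8651 + 8836 = 76439513/8651 ≈ 8835.9)
((m(S(-3)) + 2)*(-36) - 28923) + p = ((0 + 2)*(-36) - 28923) + 76439513/8651 = (2*(-36) - 28923) + 76439513/8651 = (-72 - 28923) + 76439513/8651 = -28995 + 76439513/8651 = -174396232/8651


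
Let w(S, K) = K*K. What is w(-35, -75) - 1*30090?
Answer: -24465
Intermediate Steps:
w(S, K) = K²
w(-35, -75) - 1*30090 = (-75)² - 1*30090 = 5625 - 30090 = -24465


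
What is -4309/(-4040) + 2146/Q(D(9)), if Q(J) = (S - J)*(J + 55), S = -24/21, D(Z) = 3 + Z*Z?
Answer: 74071479/83672440 ≈ 0.88526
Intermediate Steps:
D(Z) = 3 + Z²
S = -8/7 (S = -24*1/21 = -8/7 ≈ -1.1429)
Q(J) = (55 + J)*(-8/7 - J) (Q(J) = (-8/7 - J)*(J + 55) = (-8/7 - J)*(55 + J) = (55 + J)*(-8/7 - J))
-4309/(-4040) + 2146/Q(D(9)) = -4309/(-4040) + 2146/(-440/7 - (3 + 9²)² - 393*(3 + 9²)/7) = -4309*(-1/4040) + 2146/(-440/7 - (3 + 81)² - 393*(3 + 81)/7) = 4309/4040 + 2146/(-440/7 - 1*84² - 393/7*84) = 4309/4040 + 2146/(-440/7 - 1*7056 - 4716) = 4309/4040 + 2146/(-440/7 - 7056 - 4716) = 4309/4040 + 2146/(-82844/7) = 4309/4040 + 2146*(-7/82844) = 4309/4040 - 7511/41422 = 74071479/83672440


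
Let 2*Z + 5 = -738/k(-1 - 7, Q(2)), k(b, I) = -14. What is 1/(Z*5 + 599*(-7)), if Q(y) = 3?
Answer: -7/28516 ≈ -0.00024548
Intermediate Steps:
Z = 167/7 (Z = -5/2 + (-738/(-14))/2 = -5/2 + (-738*(-1/14))/2 = -5/2 + (½)*(369/7) = -5/2 + 369/14 = 167/7 ≈ 23.857)
1/(Z*5 + 599*(-7)) = 1/((167/7)*5 + 599*(-7)) = 1/(835/7 - 4193) = 1/(-28516/7) = -7/28516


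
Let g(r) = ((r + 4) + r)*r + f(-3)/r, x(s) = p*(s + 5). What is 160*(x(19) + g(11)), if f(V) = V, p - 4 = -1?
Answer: 629600/11 ≈ 57236.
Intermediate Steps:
p = 3 (p = 4 - 1 = 3)
x(s) = 15 + 3*s (x(s) = 3*(s + 5) = 3*(5 + s) = 15 + 3*s)
g(r) = -3/r + r*(4 + 2*r) (g(r) = ((r + 4) + r)*r - 3/r = ((4 + r) + r)*r - 3/r = (4 + 2*r)*r - 3/r = r*(4 + 2*r) - 3/r = -3/r + r*(4 + 2*r))
160*(x(19) + g(11)) = 160*((15 + 3*19) + (-3 + 2*11**2*(2 + 11))/11) = 160*((15 + 57) + (-3 + 2*121*13)/11) = 160*(72 + (-3 + 3146)/11) = 160*(72 + (1/11)*3143) = 160*(72 + 3143/11) = 160*(3935/11) = 629600/11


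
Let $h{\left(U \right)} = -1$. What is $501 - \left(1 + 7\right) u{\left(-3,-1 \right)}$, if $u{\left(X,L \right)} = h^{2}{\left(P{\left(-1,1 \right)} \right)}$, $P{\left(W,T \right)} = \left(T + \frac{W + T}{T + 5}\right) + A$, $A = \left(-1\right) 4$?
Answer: $493$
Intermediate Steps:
$A = -4$
$P{\left(W,T \right)} = -4 + T + \frac{T + W}{5 + T}$ ($P{\left(W,T \right)} = \left(T + \frac{W + T}{T + 5}\right) - 4 = \left(T + \frac{T + W}{5 + T}\right) - 4 = -4 + T + \frac{T + W}{5 + T}$)
$u{\left(X,L \right)} = 1$ ($u{\left(X,L \right)} = \left(-1\right)^{2} = 1$)
$501 - \left(1 + 7\right) u{\left(-3,-1 \right)} = 501 - \left(1 + 7\right) 1 = 501 - 8 \cdot 1 = 501 - 8 = 493$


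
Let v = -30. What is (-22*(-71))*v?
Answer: -46860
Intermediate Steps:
(-22*(-71))*v = -22*(-71)*(-30) = 1562*(-30) = -46860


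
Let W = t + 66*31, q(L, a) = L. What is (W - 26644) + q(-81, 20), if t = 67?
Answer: -24612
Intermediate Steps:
W = 2113 (W = 67 + 66*31 = 67 + 2046 = 2113)
(W - 26644) + q(-81, 20) = (2113 - 26644) - 81 = -24531 - 81 = -24612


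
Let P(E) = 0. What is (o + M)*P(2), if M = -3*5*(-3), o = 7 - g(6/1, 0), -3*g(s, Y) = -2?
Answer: 0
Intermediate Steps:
g(s, Y) = ⅔ (g(s, Y) = -⅓*(-2) = ⅔)
o = 19/3 (o = 7 - 1*⅔ = 7 - ⅔ = 19/3 ≈ 6.3333)
M = 45 (M = -15*(-3) = 45)
(o + M)*P(2) = (19/3 + 45)*0 = (154/3)*0 = 0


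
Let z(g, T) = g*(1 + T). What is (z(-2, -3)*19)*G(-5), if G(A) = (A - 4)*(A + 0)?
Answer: 3420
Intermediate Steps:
G(A) = A*(-4 + A) (G(A) = (-4 + A)*A = A*(-4 + A))
(z(-2, -3)*19)*G(-5) = (-2*(1 - 3)*19)*(-5*(-4 - 5)) = (-2*(-2)*19)*(-5*(-9)) = (4*19)*45 = 76*45 = 3420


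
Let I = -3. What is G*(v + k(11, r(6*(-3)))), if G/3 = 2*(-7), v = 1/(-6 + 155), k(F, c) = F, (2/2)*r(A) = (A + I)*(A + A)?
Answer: -68880/149 ≈ -462.28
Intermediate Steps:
r(A) = 2*A*(-3 + A) (r(A) = (A - 3)*(A + A) = (-3 + A)*(2*A) = 2*A*(-3 + A))
v = 1/149 ≈ 0.0067114
G = -42 (G = 3*(2*(-7)) = 3*(-14) = -42)
G*(v + k(11, r(6*(-3)))) = -42*(1/149 + 11) = -42*1640/149 = -68880/149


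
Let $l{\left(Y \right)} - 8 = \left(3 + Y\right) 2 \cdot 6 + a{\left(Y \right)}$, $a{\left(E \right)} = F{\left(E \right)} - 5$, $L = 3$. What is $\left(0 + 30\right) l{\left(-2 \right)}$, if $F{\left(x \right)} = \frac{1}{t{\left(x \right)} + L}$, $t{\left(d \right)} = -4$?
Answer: $420$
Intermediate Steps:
$F{\left(x \right)} = -1$ ($F{\left(x \right)} = \frac{1}{-4 + 3} = \frac{1}{-1} = -1$)
$a{\left(E \right)} = -6$ ($a{\left(E \right)} = -1 - 5 = -6$)
$l{\left(Y \right)} = 38 + 12 Y$ ($l{\left(Y \right)} = 8 + \left(\left(3 + Y\right) 2 \cdot 6 - 6\right) = 8 + \left(\left(3 + Y\right) 12 - 6\right) = 8 + \left(\left(36 + 12 Y\right) - 6\right) = 8 + \left(30 + 12 Y\right) = 38 + 12 Y$)
$\left(0 + 30\right) l{\left(-2 \right)} = \left(0 + 30\right) \left(38 + 12 \left(-2\right)\right) = 30 \left(38 - 24\right) = 30 \cdot 14 = 420$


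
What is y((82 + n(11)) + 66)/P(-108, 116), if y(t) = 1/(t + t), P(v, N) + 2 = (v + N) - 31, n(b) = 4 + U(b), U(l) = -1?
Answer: -1/7550 ≈ -0.00013245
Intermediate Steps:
n(b) = 3 (n(b) = 4 - 1 = 3)
P(v, N) = -33 + N + v (P(v, N) = -2 + ((v + N) - 31) = -2 + ((N + v) - 31) = -2 + (-31 + N + v) = -33 + N + v)
y(t) = 1/(2*t)
y((82 + n(11)) + 66)/P(-108, 116) = (1/(2*((82 + 3) + 66)))/(-33 + 116 - 108) = (1/(2*(85 + 66)))/(-25) = ((½)/151)*(-1/25) = ((½)*(1/151))*(-1/25) = (1/302)*(-1/25) = -1/7550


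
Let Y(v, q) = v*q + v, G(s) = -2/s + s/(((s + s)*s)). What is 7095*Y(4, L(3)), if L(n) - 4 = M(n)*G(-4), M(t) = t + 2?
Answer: 390225/2 ≈ 1.9511e+5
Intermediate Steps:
G(s) = -3/(2*s) (G(s) = -2/s + s/(((2*s)*s)) = -2/s + s/((2*s**2)) = -2/s + s*(1/(2*s**2)) = -2/s + 1/(2*s) = -3/(2*s))
M(t) = 2 + t
L(n) = 19/4 + 3*n/8 (L(n) = 4 + (2 + n)*(-3/2/(-4)) = 4 + (2 + n)*(-3/2*(-1/4)) = 4 + (2 + n)*(3/8) = 4 + (3/4 + 3*n/8) = 19/4 + 3*n/8)
Y(v, q) = v + q*v (Y(v, q) = q*v + v = v + q*v)
7095*Y(4, L(3)) = 7095*(4*(1 + (19/4 + (3/8)*3))) = 7095*(4*(1 + (19/4 + 9/8))) = 7095*(4*(1 + 47/8)) = 7095*(4*(55/8)) = 7095*(55/2) = 390225/2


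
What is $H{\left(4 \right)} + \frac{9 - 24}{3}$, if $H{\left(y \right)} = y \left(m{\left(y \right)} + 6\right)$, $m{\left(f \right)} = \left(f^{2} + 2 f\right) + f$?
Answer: $131$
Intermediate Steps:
$m{\left(f \right)} = f^{2} + 3 f$
$H{\left(y \right)} = y \left(6 + y \left(3 + y\right)\right)$ ($H{\left(y \right)} = y \left(y \left(3 + y\right) + 6\right) = y \left(6 + y \left(3 + y\right)\right)$)
$H{\left(4 \right)} + \frac{9 - 24}{3} = 4 \left(6 + 4 \left(3 + 4\right)\right) + \frac{9 - 24}{3} = 4 \left(6 + 4 \cdot 7\right) + \frac{1}{3} \left(-15\right) = 4 \left(6 + 28\right) - 5 = 4 \cdot 34 - 5 = 136 - 5 = 131$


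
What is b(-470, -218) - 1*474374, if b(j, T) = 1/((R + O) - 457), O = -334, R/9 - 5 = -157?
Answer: -1024173467/2159 ≈ -4.7437e+5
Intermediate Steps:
R = -1368 (R = 45 + 9*(-157) = 45 - 1413 = -1368)
b(j, T) = -1/2159 (b(j, T) = 1/((-1368 - 334) - 457) = 1/(-1702 - 457) = 1/(-2159) = -1/2159)
b(-470, -218) - 1*474374 = -1/2159 - 1*474374 = -1/2159 - 474374 = -1024173467/2159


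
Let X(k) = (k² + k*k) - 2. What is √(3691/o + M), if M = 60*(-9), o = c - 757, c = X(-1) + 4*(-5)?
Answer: I*√328881567/777 ≈ 23.34*I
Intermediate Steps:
X(k) = -2 + 2*k² (X(k) = (k² + k²) - 2 = 2*k² - 2 = -2 + 2*k²)
c = -20 (c = (-2 + 2*(-1)²) + 4*(-5) = (-2 + 2*1) - 20 = (-2 + 2) - 20 = 0 - 20 = -20)
o = -777 (o = -20 - 757 = -777)
M = -540
√(3691/o + M) = √(3691/(-777) - 540) = √(3691*(-1/777) - 540) = √(-3691/777 - 540) = √(-423271/777) = I*√328881567/777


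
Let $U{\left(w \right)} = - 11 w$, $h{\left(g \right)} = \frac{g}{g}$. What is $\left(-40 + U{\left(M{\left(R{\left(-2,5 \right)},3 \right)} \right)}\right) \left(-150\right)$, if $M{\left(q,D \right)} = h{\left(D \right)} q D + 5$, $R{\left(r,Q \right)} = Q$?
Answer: $39000$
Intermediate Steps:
$h{\left(g \right)} = 1$
$M{\left(q,D \right)} = 5 + D q$ ($M{\left(q,D \right)} = 1 q D + 5 = q D + 5 = D q + 5 = 5 + D q$)
$\left(-40 + U{\left(M{\left(R{\left(-2,5 \right)},3 \right)} \right)}\right) \left(-150\right) = \left(-40 - 11 \left(5 + 3 \cdot 5\right)\right) \left(-150\right) = \left(-40 - 11 \left(5 + 15\right)\right) \left(-150\right) = \left(-40 - 220\right) \left(-150\right) = \left(-260\right) \left(-150\right) = 39000$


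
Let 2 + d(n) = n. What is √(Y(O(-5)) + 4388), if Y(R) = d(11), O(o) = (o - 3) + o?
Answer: √4397 ≈ 66.310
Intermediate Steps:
d(n) = -2 + n
O(o) = -3 + 2*o (O(o) = (-3 + o) + o = -3 + 2*o)
Y(R) = 9 (Y(R) = -2 + 11 = 9)
√(Y(O(-5)) + 4388) = √(9 + 4388) = √4397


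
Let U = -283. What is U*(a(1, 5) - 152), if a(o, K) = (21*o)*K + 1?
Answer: 13018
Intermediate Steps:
a(o, K) = 1 + 21*K*o (a(o, K) = 21*K*o + 1 = 1 + 21*K*o)
U*(a(1, 5) - 152) = -283*((1 + 21*5*1) - 152) = -283*((1 + 105) - 152) = -283*(106 - 152) = -283*(-46) = 13018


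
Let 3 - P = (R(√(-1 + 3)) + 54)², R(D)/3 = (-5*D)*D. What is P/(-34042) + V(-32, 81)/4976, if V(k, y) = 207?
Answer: 4948971/84696496 ≈ 0.058432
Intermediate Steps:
R(D) = -15*D² (R(D) = 3*((-5*D)*D) = 3*(-5*D²) = -15*D²)
P = -573 (P = 3 - (-15*(√(-1 + 3))² + 54)² = 3 - (-15*(√2)² + 54)² = 3 - (-15*2 + 54)² = 3 - (-30 + 54)² = 3 - 1*24² = 3 - 1*576 = 3 - 576 = -573)
P/(-34042) + V(-32, 81)/4976 = -573/(-34042) + 207/4976 = -573*(-1/34042) + 207*(1/4976) = 573/34042 + 207/4976 = 4948971/84696496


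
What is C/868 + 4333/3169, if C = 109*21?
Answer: 1573555/392956 ≈ 4.0044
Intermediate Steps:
C = 2289
C/868 + 4333/3169 = 2289/868 + 4333/3169 = 2289*(1/868) + 4333*(1/3169) = 327/124 + 4333/3169 = 1573555/392956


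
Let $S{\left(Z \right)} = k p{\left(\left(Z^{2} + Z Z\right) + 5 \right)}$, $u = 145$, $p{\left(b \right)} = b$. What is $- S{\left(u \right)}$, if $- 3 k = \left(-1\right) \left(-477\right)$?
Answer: $6686745$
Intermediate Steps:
$k = -159$ ($k = - \frac{\left(-1\right) \left(-477\right)}{3} = \left(- \frac{1}{3}\right) 477 = -159$)
$S{\left(Z \right)} = -795 - 318 Z^{2}$ ($S{\left(Z \right)} = - 159 \left(\left(Z^{2} + Z Z\right) + 5\right) = - 159 \left(\left(Z^{2} + Z^{2}\right) + 5\right) = - 159 \left(2 Z^{2} + 5\right) = - 159 \left(5 + 2 Z^{2}\right) = -795 - 318 Z^{2}$)
$- S{\left(u \right)} = - (-795 - 318 \cdot 145^{2}) = - (-795 - 6685950) = \left(-1\right) \left(-6686745\right) = 6686745$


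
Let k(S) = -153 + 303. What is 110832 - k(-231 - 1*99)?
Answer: 110682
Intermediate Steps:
k(S) = 150
110832 - k(-231 - 1*99) = 110832 - 1*150 = 110832 - 150 = 110682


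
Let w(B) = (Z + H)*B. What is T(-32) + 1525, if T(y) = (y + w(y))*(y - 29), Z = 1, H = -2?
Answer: 1525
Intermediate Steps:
w(B) = -B (w(B) = (1 - 2)*B = -B)
T(y) = 0 (T(y) = (y - y)*(y - 29) = 0*(-29 + y) = 0)
T(-32) + 1525 = 0 + 1525 = 1525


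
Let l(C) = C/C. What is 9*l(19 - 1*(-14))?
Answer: 9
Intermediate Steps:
l(C) = 1
9*l(19 - 1*(-14)) = 9*1 = 9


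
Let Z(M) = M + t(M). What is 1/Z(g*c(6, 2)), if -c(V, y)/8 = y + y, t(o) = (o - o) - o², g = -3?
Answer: -1/9120 ≈ -0.00010965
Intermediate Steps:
t(o) = -o² (t(o) = 0 - o² = -o²)
c(V, y) = -16*y (c(V, y) = -8*(y + y) = -16*y)
Z(M) = M - M²
1/Z(g*c(6, 2)) = 1/((-(-48)*2)*(1 - (-3)*(-16*2))) = 1/((-3*(-32))*(1 - (-3)*(-32))) = 1/(96*(1 - 1*96)) = 1/(96*(1 - 96)) = 1/(96*(-95)) = 1/(-9120) = -1/9120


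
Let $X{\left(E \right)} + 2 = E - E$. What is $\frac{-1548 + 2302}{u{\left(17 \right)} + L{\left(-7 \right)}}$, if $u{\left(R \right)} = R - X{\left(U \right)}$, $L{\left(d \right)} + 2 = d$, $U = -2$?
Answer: $\frac{377}{5} \approx 75.4$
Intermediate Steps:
$L{\left(d \right)} = -2 + d$
$X{\left(E \right)} = -2$ ($X{\left(E \right)} = -2 + \left(E - E\right) = -2 + 0 = -2$)
$u{\left(R \right)} = 2 + R$ ($u{\left(R \right)} = R - -2 = R + 2 = 2 + R$)
$\frac{-1548 + 2302}{u{\left(17 \right)} + L{\left(-7 \right)}} = \frac{-1548 + 2302}{\left(2 + 17\right) - 9} = \frac{754}{19 - 9} = \frac{754}{10} = 754 \cdot \frac{1}{10} = \frac{377}{5}$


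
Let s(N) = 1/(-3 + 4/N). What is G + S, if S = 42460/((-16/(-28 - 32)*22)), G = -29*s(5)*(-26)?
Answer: 151685/22 ≈ 6894.8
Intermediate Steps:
G = -3770/11 (G = -(-29)*5/(-4 + 3*5)*(-26) = -(-29)*5/(-4 + 15)*(-26) = -(-29)*5/11*(-26) = -29*(-5/11)*(-26) = (145/11)*(-26) = -3770/11 ≈ -342.73)
S = 14475/2 (S = 42460/((-16/(-60)*22)) = 42460/((-16*(-1/60)*22)) = 42460/(((4/15)*22)) = 42460/(88/15) = 42460*(15/88) = 14475/2 ≈ 7237.5)
G + S = -3770/11 + 14475/2 = 151685/22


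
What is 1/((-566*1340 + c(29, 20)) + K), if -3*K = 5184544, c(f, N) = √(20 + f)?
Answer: -3/7459843 ≈ -4.0215e-7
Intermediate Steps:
K = -5184544/3 (K = -⅓*5184544 = -5184544/3 ≈ -1.7282e+6)
1/((-566*1340 + c(29, 20)) + K) = 1/((-566*1340 + √(20 + 29)) - 5184544/3) = 1/((-758440 + √49) - 5184544/3) = 1/((-758440 + 7) - 5184544/3) = 1/(-758433 - 5184544/3) = 1/(-7459843/3) = -3/7459843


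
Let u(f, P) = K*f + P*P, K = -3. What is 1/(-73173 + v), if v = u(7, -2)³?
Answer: -1/78086 ≈ -1.2806e-5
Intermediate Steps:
u(f, P) = P² - 3*f (u(f, P) = -3*f + P*P = -3*f + P² = P² - 3*f)
v = -4913 (v = ((-2)² - 3*7)³ = (4 - 21)³ = (-17)³ = -4913)
1/(-73173 + v) = 1/(-73173 - 4913) = 1/(-78086) = -1/78086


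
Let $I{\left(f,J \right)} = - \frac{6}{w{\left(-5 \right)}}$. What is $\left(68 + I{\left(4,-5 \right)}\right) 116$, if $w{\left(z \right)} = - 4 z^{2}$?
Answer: $\frac{197374}{25} \approx 7895.0$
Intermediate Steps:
$I{\left(f,J \right)} = \frac{3}{50}$ ($I{\left(f,J \right)} = - \frac{6}{\left(-4\right) \left(-5\right)^{2}} = - \frac{6}{\left(-4\right) 25} = - \frac{6}{-100} = \left(-6\right) \left(- \frac{1}{100}\right) = \frac{3}{50}$)
$\left(68 + I{\left(4,-5 \right)}\right) 116 = \left(68 + \frac{3}{50}\right) 116 = \frac{3403}{50} \cdot 116 = \frac{197374}{25}$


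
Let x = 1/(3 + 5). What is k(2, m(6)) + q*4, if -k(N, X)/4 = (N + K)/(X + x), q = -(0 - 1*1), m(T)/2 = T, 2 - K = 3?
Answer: 356/97 ≈ 3.6701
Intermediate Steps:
K = -1 (K = 2 - 1*3 = 2 - 3 = -1)
m(T) = 2*T
x = ⅛ (x = 1/8 = ⅛ ≈ 0.12500)
q = 1 (q = -(0 - 1) = -1*(-1) = 1)
k(N, X) = -4*(-1 + N)/(⅛ + X) (k(N, X) = -4*(N - 1)/(X + ⅛) = -4*(-1 + N)/(⅛ + X))
k(2, m(6)) + q*4 = 32*(1 - 1*2)/(1 + 8*(2*6)) + 1*4 = 32*(1 - 2)/(1 + 8*12) + 4 = 32*(-1)/(1 + 96) + 4 = 32*(-1)/97 + 4 = 32*(1/97)*(-1) + 4 = -32/97 + 4 = 356/97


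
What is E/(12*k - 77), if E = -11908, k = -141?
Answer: 11908/1769 ≈ 6.7315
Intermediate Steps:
E/(12*k - 77) = -11908/(12*(-141) - 77) = -11908/(-1692 - 77) = -11908/(-1769) = -11908*(-1/1769) = 11908/1769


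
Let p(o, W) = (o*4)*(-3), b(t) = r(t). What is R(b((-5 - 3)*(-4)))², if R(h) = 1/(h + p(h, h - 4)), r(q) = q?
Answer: 1/123904 ≈ 8.0708e-6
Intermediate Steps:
b(t) = t
p(o, W) = -12*o (p(o, W) = (4*o)*(-3) = -12*o)
R(h) = -1/(11*h) (R(h) = 1/(h - 12*h) = 1/(-11*h) = -1/(11*h))
R(b((-5 - 3)*(-4)))² = (-(-1/(4*(-5 - 3)))/11)² = (-1/(11*((-8*(-4)))))² = (-1/11/32)² = (-1/11*1/32)² = (-1/352)² = 1/123904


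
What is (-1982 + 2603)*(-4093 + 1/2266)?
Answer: -5759611677/2266 ≈ -2.5418e+6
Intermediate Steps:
(-1982 + 2603)*(-4093 + 1/2266) = 621*(-4093 + 1/2266) = 621*(-9274737/2266) = -5759611677/2266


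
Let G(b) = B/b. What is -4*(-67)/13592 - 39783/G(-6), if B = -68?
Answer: -101386406/28883 ≈ -3510.2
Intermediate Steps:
G(b) = -68/b
-4*(-67)/13592 - 39783/G(-6) = -4*(-67)/13592 - 39783/((-68/(-6))) = 268*(1/13592) - 39783/((-68*(-1/6))) = 67/3398 - 39783/34/3 = 67/3398 - 39783*3/34 = 67/3398 - 119349/34 = -101386406/28883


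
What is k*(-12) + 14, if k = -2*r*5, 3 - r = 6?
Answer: -346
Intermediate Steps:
r = -3 (r = 3 - 1*6 = 3 - 6 = -3)
k = 30 (k = -2*(-3)*5 = 6*5 = 30)
k*(-12) + 14 = 30*(-12) + 14 = -360 + 14 = -346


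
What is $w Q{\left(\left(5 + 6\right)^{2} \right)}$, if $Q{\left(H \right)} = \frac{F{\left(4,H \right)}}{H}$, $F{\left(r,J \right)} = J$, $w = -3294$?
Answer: $-3294$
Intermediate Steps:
$Q{\left(H \right)} = 1$ ($Q{\left(H \right)} = \frac{H}{H} = 1$)
$w Q{\left(\left(5 + 6\right)^{2} \right)} = \left(-3294\right) 1 = -3294$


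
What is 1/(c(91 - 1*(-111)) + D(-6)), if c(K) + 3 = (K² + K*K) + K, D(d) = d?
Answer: 1/81801 ≈ 1.2225e-5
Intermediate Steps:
c(K) = -3 + K + 2*K² (c(K) = -3 + ((K² + K*K) + K) = -3 + ((K² + K²) + K) = -3 + (2*K² + K) = -3 + (K + 2*K²) = -3 + K + 2*K²)
1/(c(91 - 1*(-111)) + D(-6)) = 1/((-3 + (91 - 1*(-111)) + 2*(91 - 1*(-111))²) - 6) = 1/((-3 + (91 + 111) + 2*(91 + 111)²) - 6) = 1/((-3 + 202 + 2*202²) - 6) = 1/((-3 + 202 + 2*40804) - 6) = 1/((-3 + 202 + 81608) - 6) = 1/(81807 - 6) = 1/81801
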